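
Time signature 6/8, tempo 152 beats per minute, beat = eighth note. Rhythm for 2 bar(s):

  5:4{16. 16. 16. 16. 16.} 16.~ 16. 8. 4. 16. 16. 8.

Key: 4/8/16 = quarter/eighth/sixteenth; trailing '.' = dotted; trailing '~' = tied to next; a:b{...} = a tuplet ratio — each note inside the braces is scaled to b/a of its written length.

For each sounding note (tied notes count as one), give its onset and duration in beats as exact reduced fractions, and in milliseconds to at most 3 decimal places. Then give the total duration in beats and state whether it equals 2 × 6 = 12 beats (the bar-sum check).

1) 0.0ms=0b +236.842ms=3/5b
2) 236.842ms=3/5b +236.842ms=3/5b
3) 473.684ms=6/5b +236.842ms=3/5b
4) 710.526ms=9/5b +236.842ms=3/5b
5) 947.368ms=12/5b +236.842ms=3/5b
6) 1184.211ms=3b +592.105ms=3/2b
7) 1776.316ms=9/2b +592.105ms=3/2b
8) 2368.421ms=6b +1184.211ms=3b
9) 3552.632ms=9b +296.053ms=3/4b
10) 3848.684ms=39/4b +296.053ms=3/4b
11) 4144.737ms=21/2b +592.105ms=3/2b
Σ=12b of 12 (152bpm 6/8) — PASS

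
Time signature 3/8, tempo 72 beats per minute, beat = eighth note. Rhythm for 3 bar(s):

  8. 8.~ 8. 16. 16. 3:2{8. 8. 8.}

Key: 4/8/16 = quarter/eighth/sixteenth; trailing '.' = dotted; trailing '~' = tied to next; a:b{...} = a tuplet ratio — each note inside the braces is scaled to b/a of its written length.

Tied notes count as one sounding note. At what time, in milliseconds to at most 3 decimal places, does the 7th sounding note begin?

note 7 onset = 8b = 6666.667ms

1. 0.0ms @ 0 + 1250.0ms (3/2)
2. 1250.0ms @ 3/2 + 2500.0ms (3)
3. 3750.0ms @ 9/2 + 625.0ms (3/4)
4. 4375.0ms @ 21/4 + 625.0ms (3/4)
5. 5000.0ms @ 6 + 833.333ms (1)
6. 5833.333ms @ 7 + 833.333ms (1)
7. 6666.667ms @ 8 + 833.333ms (1)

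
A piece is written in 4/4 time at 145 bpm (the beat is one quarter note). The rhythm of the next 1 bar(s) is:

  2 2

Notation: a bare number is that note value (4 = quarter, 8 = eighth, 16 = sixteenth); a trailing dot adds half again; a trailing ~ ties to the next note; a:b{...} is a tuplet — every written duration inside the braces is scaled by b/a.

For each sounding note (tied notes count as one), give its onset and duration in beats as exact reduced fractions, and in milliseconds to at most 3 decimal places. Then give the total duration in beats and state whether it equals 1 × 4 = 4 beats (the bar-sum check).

1) 0.0ms=0b +827.586ms=2b
2) 827.586ms=2b +827.586ms=2b
Σ=4b of 4 (145bpm 4/4) — PASS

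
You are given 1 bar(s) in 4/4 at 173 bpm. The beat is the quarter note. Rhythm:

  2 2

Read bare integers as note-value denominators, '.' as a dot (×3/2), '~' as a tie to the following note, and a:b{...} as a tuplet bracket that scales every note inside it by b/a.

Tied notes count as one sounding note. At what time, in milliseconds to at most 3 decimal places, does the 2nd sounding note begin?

1. 0.0ms @ 0 + 693.642ms (2)
2. 693.642ms @ 2 + 693.642ms (2)

note 2 onset = 2b = 693.642ms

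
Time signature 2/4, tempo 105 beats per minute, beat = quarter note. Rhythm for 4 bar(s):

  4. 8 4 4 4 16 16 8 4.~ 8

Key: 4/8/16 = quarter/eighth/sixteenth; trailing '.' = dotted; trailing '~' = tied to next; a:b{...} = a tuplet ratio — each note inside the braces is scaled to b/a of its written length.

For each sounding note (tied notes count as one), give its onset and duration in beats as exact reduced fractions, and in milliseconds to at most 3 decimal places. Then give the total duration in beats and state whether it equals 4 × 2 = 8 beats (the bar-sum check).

1) 0.0ms=0b +857.143ms=3/2b
2) 857.143ms=3/2b +285.714ms=1/2b
3) 1142.857ms=2b +571.429ms=1b
4) 1714.286ms=3b +571.429ms=1b
5) 2285.714ms=4b +571.429ms=1b
6) 2857.143ms=5b +142.857ms=1/4b
7) 3000.0ms=21/4b +142.857ms=1/4b
8) 3142.857ms=11/2b +285.714ms=1/2b
9) 3428.571ms=6b +1142.857ms=2b
Σ=8b of 8 (105bpm 2/4) — PASS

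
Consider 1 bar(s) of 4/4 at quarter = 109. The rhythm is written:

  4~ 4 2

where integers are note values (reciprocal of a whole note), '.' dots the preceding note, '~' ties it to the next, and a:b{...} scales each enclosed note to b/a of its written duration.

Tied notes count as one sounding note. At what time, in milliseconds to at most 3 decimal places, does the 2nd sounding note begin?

note 2 onset = 2b = 1100.917ms

1. 0.0ms @ 0 + 1100.917ms (2)
2. 1100.917ms @ 2 + 1100.917ms (2)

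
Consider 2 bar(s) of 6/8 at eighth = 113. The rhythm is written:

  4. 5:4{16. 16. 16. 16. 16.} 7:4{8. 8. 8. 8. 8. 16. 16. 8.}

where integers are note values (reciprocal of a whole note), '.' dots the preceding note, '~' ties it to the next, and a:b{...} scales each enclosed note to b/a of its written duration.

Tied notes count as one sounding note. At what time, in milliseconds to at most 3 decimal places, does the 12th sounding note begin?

1. 0.0ms @ 0 + 1592.92ms (3)
2. 1592.92ms @ 3 + 318.584ms (3/5)
3. 1911.504ms @ 18/5 + 318.584ms (3/5)
4. 2230.088ms @ 21/5 + 318.584ms (3/5)
5. 2548.673ms @ 24/5 + 318.584ms (3/5)
6. 2867.257ms @ 27/5 + 318.584ms (3/5)
7. 3185.841ms @ 6 + 455.12ms (6/7)
8. 3640.961ms @ 48/7 + 455.12ms (6/7)
9. 4096.081ms @ 54/7 + 455.12ms (6/7)
10. 4551.201ms @ 60/7 + 455.12ms (6/7)
11. 5006.321ms @ 66/7 + 455.12ms (6/7)
12. 5461.441ms @ 72/7 + 227.56ms (3/7)
13. 5689.001ms @ 75/7 + 227.56ms (3/7)
14. 5916.561ms @ 78/7 + 455.12ms (6/7)

note 12 onset = 72/7b = 5461.441ms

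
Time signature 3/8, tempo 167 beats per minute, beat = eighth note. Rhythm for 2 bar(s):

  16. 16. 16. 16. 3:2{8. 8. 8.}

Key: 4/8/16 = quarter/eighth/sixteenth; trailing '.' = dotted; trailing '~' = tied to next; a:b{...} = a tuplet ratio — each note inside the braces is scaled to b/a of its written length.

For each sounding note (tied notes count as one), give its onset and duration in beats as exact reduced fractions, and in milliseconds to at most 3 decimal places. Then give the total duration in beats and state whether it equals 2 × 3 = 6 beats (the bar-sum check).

1) 0.0ms=0b +269.461ms=3/4b
2) 269.461ms=3/4b +269.461ms=3/4b
3) 538.922ms=3/2b +269.461ms=3/4b
4) 808.383ms=9/4b +269.461ms=3/4b
5) 1077.844ms=3b +359.281ms=1b
6) 1437.126ms=4b +359.281ms=1b
7) 1796.407ms=5b +359.281ms=1b
Σ=6b of 6 (167bpm 3/8) — PASS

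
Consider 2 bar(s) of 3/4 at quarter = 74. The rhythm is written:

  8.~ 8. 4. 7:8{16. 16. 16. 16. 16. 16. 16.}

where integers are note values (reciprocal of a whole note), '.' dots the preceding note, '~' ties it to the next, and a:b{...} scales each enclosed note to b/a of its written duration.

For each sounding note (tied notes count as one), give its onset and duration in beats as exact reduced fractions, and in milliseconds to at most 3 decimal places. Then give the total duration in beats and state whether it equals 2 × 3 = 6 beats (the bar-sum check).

1) 0.0ms=0b +1216.216ms=3/2b
2) 1216.216ms=3/2b +1216.216ms=3/2b
3) 2432.432ms=3b +347.49ms=3/7b
4) 2779.923ms=24/7b +347.49ms=3/7b
5) 3127.413ms=27/7b +347.49ms=3/7b
6) 3474.903ms=30/7b +347.49ms=3/7b
7) 3822.394ms=33/7b +347.49ms=3/7b
8) 4169.884ms=36/7b +347.49ms=3/7b
9) 4517.375ms=39/7b +347.49ms=3/7b
Σ=6b of 6 (74bpm 3/4) — PASS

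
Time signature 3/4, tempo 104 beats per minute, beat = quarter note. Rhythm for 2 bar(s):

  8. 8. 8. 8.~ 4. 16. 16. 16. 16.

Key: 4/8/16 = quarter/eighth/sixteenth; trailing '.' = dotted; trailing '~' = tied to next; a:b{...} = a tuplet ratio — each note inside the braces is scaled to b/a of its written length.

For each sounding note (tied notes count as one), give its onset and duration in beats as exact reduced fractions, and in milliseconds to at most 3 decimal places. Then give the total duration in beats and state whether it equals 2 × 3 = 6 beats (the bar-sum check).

1) 0.0ms=0b +432.692ms=3/4b
2) 432.692ms=3/4b +432.692ms=3/4b
3) 865.385ms=3/2b +432.692ms=3/4b
4) 1298.077ms=9/4b +1298.077ms=9/4b
5) 2596.154ms=9/2b +216.346ms=3/8b
6) 2812.5ms=39/8b +216.346ms=3/8b
7) 3028.846ms=21/4b +216.346ms=3/8b
8) 3245.192ms=45/8b +216.346ms=3/8b
Σ=6b of 6 (104bpm 3/4) — PASS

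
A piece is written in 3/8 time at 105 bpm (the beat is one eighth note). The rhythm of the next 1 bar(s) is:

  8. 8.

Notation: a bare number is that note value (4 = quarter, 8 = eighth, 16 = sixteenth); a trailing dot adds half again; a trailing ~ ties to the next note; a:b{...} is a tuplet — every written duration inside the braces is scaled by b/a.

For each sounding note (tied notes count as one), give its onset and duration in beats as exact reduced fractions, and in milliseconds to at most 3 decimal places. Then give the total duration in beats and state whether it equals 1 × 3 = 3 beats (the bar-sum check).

1) 0.0ms=0b +857.143ms=3/2b
2) 857.143ms=3/2b +857.143ms=3/2b
Σ=3b of 3 (105bpm 3/8) — PASS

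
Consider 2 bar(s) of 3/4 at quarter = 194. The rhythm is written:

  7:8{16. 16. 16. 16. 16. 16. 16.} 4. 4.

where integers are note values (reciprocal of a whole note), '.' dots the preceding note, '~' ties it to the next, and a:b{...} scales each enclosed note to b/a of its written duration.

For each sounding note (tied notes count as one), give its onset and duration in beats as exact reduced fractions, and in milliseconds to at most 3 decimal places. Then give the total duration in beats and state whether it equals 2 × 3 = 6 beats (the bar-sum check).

1) 0.0ms=0b +132.548ms=3/7b
2) 132.548ms=3/7b +132.548ms=3/7b
3) 265.096ms=6/7b +132.548ms=3/7b
4) 397.644ms=9/7b +132.548ms=3/7b
5) 530.191ms=12/7b +132.548ms=3/7b
6) 662.739ms=15/7b +132.548ms=3/7b
7) 795.287ms=18/7b +132.548ms=3/7b
8) 927.835ms=3b +463.918ms=3/2b
9) 1391.753ms=9/2b +463.918ms=3/2b
Σ=6b of 6 (194bpm 3/4) — PASS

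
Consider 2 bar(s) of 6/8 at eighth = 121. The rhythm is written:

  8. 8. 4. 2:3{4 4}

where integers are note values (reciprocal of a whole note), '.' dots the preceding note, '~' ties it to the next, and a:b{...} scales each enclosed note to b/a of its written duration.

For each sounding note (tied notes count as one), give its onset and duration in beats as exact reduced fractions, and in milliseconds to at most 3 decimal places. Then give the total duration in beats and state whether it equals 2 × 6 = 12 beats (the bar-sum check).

1) 0.0ms=0b +743.802ms=3/2b
2) 743.802ms=3/2b +743.802ms=3/2b
3) 1487.603ms=3b +1487.603ms=3b
4) 2975.207ms=6b +1487.603ms=3b
5) 4462.81ms=9b +1487.603ms=3b
Σ=12b of 12 (121bpm 6/8) — PASS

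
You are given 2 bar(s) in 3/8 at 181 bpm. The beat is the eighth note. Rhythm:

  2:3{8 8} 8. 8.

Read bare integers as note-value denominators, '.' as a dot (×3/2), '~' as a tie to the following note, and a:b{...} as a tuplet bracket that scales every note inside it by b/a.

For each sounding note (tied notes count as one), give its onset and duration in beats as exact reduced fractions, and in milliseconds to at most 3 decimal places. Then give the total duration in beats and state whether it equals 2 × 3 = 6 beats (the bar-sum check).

1) 0.0ms=0b +497.238ms=3/2b
2) 497.238ms=3/2b +497.238ms=3/2b
3) 994.475ms=3b +497.238ms=3/2b
4) 1491.713ms=9/2b +497.238ms=3/2b
Σ=6b of 6 (181bpm 3/8) — PASS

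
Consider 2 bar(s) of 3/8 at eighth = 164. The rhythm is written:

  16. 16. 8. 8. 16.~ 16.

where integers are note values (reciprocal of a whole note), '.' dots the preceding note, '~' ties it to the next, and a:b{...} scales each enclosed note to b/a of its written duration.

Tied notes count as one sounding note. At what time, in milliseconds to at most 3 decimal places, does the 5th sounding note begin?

note 5 onset = 9/2b = 1646.341ms

1. 0.0ms @ 0 + 274.39ms (3/4)
2. 274.39ms @ 3/4 + 274.39ms (3/4)
3. 548.78ms @ 3/2 + 548.78ms (3/2)
4. 1097.561ms @ 3 + 548.78ms (3/2)
5. 1646.341ms @ 9/2 + 548.78ms (3/2)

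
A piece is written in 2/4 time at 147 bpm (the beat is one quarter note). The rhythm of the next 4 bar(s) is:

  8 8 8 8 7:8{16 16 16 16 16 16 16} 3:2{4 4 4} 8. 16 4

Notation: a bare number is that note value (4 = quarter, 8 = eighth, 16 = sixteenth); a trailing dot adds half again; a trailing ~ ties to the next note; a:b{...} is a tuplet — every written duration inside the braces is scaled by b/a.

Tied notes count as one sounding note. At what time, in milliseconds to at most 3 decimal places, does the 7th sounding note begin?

note 7 onset = 18/7b = 1049.563ms

1. 0.0ms @ 0 + 204.082ms (1/2)
2. 204.082ms @ 1/2 + 204.082ms (1/2)
3. 408.163ms @ 1 + 204.082ms (1/2)
4. 612.245ms @ 3/2 + 204.082ms (1/2)
5. 816.327ms @ 2 + 116.618ms (2/7)
6. 932.945ms @ 16/7 + 116.618ms (2/7)
7. 1049.563ms @ 18/7 + 116.618ms (2/7)
8. 1166.181ms @ 20/7 + 116.618ms (2/7)
9. 1282.799ms @ 22/7 + 116.618ms (2/7)
10. 1399.417ms @ 24/7 + 116.618ms (2/7)
11. 1516.035ms @ 26/7 + 116.618ms (2/7)
12. 1632.653ms @ 4 + 272.109ms (2/3)
13. 1904.762ms @ 14/3 + 272.109ms (2/3)
14. 2176.871ms @ 16/3 + 272.109ms (2/3)
15. 2448.98ms @ 6 + 306.122ms (3/4)
16. 2755.102ms @ 27/4 + 102.041ms (1/4)
17. 2857.143ms @ 7 + 408.163ms (1)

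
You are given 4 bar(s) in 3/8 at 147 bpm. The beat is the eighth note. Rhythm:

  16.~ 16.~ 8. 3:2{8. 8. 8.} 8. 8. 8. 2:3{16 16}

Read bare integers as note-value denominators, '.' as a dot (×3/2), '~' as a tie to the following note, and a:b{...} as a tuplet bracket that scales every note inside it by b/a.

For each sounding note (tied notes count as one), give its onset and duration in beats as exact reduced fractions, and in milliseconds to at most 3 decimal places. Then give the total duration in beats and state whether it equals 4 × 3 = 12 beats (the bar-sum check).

1) 0.0ms=0b +1224.49ms=3b
2) 1224.49ms=3b +408.163ms=1b
3) 1632.653ms=4b +408.163ms=1b
4) 2040.816ms=5b +408.163ms=1b
5) 2448.98ms=6b +612.245ms=3/2b
6) 3061.224ms=15/2b +612.245ms=3/2b
7) 3673.469ms=9b +612.245ms=3/2b
8) 4285.714ms=21/2b +306.122ms=3/4b
9) 4591.837ms=45/4b +306.122ms=3/4b
Σ=12b of 12 (147bpm 3/8) — PASS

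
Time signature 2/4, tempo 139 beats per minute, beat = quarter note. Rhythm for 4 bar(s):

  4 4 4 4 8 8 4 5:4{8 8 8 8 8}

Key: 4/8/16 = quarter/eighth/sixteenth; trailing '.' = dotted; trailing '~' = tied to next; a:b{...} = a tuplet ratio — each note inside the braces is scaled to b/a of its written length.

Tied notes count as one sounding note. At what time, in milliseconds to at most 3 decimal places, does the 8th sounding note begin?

1. 0.0ms @ 0 + 431.655ms (1)
2. 431.655ms @ 1 + 431.655ms (1)
3. 863.309ms @ 2 + 431.655ms (1)
4. 1294.964ms @ 3 + 431.655ms (1)
5. 1726.619ms @ 4 + 215.827ms (1/2)
6. 1942.446ms @ 9/2 + 215.827ms (1/2)
7. 2158.273ms @ 5 + 431.655ms (1)
8. 2589.928ms @ 6 + 172.662ms (2/5)
9. 2762.59ms @ 32/5 + 172.662ms (2/5)
10. 2935.252ms @ 34/5 + 172.662ms (2/5)
11. 3107.914ms @ 36/5 + 172.662ms (2/5)
12. 3280.576ms @ 38/5 + 172.662ms (2/5)

note 8 onset = 6b = 2589.928ms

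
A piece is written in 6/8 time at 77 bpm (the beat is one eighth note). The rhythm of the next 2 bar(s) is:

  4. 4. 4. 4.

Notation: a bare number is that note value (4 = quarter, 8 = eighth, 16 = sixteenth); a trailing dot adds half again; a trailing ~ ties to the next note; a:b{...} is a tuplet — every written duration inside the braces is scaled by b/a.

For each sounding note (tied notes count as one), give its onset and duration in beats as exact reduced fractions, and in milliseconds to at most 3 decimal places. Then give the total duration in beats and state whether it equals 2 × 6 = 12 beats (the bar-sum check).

1) 0.0ms=0b +2337.662ms=3b
2) 2337.662ms=3b +2337.662ms=3b
3) 4675.325ms=6b +2337.662ms=3b
4) 7012.987ms=9b +2337.662ms=3b
Σ=12b of 12 (77bpm 6/8) — PASS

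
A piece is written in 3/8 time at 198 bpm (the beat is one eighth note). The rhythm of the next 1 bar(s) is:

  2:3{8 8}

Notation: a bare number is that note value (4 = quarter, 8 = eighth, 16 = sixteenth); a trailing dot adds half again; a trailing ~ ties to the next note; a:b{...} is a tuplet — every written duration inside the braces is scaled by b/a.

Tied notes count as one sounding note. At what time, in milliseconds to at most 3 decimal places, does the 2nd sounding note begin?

1. 0.0ms @ 0 + 454.545ms (3/2)
2. 454.545ms @ 3/2 + 454.545ms (3/2)

note 2 onset = 3/2b = 454.545ms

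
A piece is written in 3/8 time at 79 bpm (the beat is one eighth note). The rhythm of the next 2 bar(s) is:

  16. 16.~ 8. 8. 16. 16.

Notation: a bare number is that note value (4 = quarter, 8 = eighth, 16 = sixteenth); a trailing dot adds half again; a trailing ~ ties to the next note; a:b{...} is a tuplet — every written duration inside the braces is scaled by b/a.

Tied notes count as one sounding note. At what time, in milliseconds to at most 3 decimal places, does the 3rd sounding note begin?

note 3 onset = 3b = 2278.481ms

1. 0.0ms @ 0 + 569.62ms (3/4)
2. 569.62ms @ 3/4 + 1708.861ms (9/4)
3. 2278.481ms @ 3 + 1139.241ms (3/2)
4. 3417.722ms @ 9/2 + 569.62ms (3/4)
5. 3987.342ms @ 21/4 + 569.62ms (3/4)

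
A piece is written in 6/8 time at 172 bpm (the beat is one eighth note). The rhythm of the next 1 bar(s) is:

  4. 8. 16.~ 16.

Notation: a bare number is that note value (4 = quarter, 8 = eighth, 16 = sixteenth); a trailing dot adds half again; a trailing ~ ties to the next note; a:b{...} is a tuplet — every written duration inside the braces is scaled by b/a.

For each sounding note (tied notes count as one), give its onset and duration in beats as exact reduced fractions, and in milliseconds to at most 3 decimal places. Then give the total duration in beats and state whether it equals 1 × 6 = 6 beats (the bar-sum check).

1) 0.0ms=0b +1046.512ms=3b
2) 1046.512ms=3b +523.256ms=3/2b
3) 1569.767ms=9/2b +523.256ms=3/2b
Σ=6b of 6 (172bpm 6/8) — PASS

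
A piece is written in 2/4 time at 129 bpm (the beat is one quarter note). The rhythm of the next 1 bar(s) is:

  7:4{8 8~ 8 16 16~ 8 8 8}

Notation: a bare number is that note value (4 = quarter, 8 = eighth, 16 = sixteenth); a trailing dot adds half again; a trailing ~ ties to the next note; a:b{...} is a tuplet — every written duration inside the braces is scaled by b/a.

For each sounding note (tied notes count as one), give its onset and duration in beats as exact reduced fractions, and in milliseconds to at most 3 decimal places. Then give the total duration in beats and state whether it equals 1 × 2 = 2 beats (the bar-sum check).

1) 0.0ms=0b +132.89ms=2/7b
2) 132.89ms=2/7b +265.781ms=4/7b
3) 398.671ms=6/7b +66.445ms=1/7b
4) 465.116ms=1b +199.336ms=3/7b
5) 664.452ms=10/7b +132.89ms=2/7b
6) 797.342ms=12/7b +132.89ms=2/7b
Σ=2b of 2 (129bpm 2/4) — PASS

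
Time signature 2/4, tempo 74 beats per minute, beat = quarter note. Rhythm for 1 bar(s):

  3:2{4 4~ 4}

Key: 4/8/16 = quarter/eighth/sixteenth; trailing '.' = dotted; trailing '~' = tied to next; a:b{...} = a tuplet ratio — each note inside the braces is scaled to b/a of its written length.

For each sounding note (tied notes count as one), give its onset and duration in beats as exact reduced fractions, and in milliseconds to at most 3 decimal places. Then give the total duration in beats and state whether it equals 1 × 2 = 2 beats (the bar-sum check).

1) 0.0ms=0b +540.541ms=2/3b
2) 540.541ms=2/3b +1081.081ms=4/3b
Σ=2b of 2 (74bpm 2/4) — PASS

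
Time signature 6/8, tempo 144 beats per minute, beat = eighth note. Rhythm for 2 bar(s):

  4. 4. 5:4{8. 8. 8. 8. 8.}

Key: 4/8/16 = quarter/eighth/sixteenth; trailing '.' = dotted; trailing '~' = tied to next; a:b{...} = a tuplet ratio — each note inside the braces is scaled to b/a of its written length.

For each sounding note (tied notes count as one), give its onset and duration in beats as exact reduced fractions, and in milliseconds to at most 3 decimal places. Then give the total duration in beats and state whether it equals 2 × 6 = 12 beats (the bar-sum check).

1) 0.0ms=0b +1250.0ms=3b
2) 1250.0ms=3b +1250.0ms=3b
3) 2500.0ms=6b +500.0ms=6/5b
4) 3000.0ms=36/5b +500.0ms=6/5b
5) 3500.0ms=42/5b +500.0ms=6/5b
6) 4000.0ms=48/5b +500.0ms=6/5b
7) 4500.0ms=54/5b +500.0ms=6/5b
Σ=12b of 12 (144bpm 6/8) — PASS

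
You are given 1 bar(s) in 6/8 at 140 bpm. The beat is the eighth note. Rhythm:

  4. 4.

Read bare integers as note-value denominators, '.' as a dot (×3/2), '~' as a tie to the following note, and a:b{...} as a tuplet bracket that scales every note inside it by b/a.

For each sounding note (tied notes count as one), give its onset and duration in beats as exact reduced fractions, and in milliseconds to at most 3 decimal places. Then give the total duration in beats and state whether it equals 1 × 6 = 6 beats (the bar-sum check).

1) 0.0ms=0b +1285.714ms=3b
2) 1285.714ms=3b +1285.714ms=3b
Σ=6b of 6 (140bpm 6/8) — PASS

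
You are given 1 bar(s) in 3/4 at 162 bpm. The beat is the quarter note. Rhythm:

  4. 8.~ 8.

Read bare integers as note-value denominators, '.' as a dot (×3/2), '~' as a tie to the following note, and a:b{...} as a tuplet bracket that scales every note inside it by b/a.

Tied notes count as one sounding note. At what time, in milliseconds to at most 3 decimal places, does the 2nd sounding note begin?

note 2 onset = 3/2b = 555.556ms

1. 0.0ms @ 0 + 555.556ms (3/2)
2. 555.556ms @ 3/2 + 555.556ms (3/2)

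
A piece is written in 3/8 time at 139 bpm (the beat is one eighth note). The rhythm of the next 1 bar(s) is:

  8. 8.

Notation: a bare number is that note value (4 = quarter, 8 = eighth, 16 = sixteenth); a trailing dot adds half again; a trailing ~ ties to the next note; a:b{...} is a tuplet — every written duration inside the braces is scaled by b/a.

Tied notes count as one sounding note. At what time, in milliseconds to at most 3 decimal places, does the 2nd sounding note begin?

1. 0.0ms @ 0 + 647.482ms (3/2)
2. 647.482ms @ 3/2 + 647.482ms (3/2)

note 2 onset = 3/2b = 647.482ms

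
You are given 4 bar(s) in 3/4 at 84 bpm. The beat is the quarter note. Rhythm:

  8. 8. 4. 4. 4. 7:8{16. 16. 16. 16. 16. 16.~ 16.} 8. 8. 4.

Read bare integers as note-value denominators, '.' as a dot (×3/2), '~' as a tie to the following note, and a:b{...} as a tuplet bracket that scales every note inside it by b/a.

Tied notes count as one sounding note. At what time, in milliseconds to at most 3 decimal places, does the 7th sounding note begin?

note 7 onset = 45/7b = 4591.837ms

1. 0.0ms @ 0 + 535.714ms (3/4)
2. 535.714ms @ 3/4 + 535.714ms (3/4)
3. 1071.429ms @ 3/2 + 1071.429ms (3/2)
4. 2142.857ms @ 3 + 1071.429ms (3/2)
5. 3214.286ms @ 9/2 + 1071.429ms (3/2)
6. 4285.714ms @ 6 + 306.122ms (3/7)
7. 4591.837ms @ 45/7 + 306.122ms (3/7)
8. 4897.959ms @ 48/7 + 306.122ms (3/7)
9. 5204.082ms @ 51/7 + 306.122ms (3/7)
10. 5510.204ms @ 54/7 + 306.122ms (3/7)
11. 5816.327ms @ 57/7 + 612.245ms (6/7)
12. 6428.571ms @ 9 + 535.714ms (3/4)
13. 6964.286ms @ 39/4 + 535.714ms (3/4)
14. 7500.0ms @ 21/2 + 1071.429ms (3/2)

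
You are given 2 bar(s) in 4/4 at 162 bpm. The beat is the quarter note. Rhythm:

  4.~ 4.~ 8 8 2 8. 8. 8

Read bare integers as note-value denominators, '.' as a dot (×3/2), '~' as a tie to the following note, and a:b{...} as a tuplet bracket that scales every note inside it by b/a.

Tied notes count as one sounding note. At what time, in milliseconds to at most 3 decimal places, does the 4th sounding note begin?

note 4 onset = 6b = 2222.222ms

1. 0.0ms @ 0 + 1296.296ms (7/2)
2. 1296.296ms @ 7/2 + 185.185ms (1/2)
3. 1481.481ms @ 4 + 740.741ms (2)
4. 2222.222ms @ 6 + 277.778ms (3/4)
5. 2500.0ms @ 27/4 + 277.778ms (3/4)
6. 2777.778ms @ 15/2 + 185.185ms (1/2)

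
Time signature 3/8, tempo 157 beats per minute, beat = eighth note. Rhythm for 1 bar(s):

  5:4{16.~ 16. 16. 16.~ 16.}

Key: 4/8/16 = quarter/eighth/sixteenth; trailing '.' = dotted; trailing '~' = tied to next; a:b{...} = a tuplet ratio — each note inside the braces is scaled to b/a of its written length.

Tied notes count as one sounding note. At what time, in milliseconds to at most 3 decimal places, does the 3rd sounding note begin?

1. 0.0ms @ 0 + 458.599ms (6/5)
2. 458.599ms @ 6/5 + 229.299ms (3/5)
3. 687.898ms @ 9/5 + 458.599ms (6/5)

note 3 onset = 9/5b = 687.898ms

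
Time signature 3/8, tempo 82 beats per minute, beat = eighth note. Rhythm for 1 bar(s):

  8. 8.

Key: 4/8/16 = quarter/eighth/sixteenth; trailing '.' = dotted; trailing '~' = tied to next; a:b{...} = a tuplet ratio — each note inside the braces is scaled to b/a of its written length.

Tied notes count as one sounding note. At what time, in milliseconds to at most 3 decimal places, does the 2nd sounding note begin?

note 2 onset = 3/2b = 1097.561ms

1. 0.0ms @ 0 + 1097.561ms (3/2)
2. 1097.561ms @ 3/2 + 1097.561ms (3/2)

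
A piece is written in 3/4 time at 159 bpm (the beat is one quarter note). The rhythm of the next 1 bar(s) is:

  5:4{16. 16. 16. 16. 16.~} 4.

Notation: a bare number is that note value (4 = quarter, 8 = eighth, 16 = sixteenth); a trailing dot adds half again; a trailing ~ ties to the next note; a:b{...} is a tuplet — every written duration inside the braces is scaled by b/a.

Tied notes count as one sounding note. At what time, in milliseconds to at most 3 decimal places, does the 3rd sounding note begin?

note 3 onset = 3/5b = 226.415ms

1. 0.0ms @ 0 + 113.208ms (3/10)
2. 113.208ms @ 3/10 + 113.208ms (3/10)
3. 226.415ms @ 3/5 + 113.208ms (3/10)
4. 339.623ms @ 9/10 + 113.208ms (3/10)
5. 452.83ms @ 6/5 + 679.245ms (9/5)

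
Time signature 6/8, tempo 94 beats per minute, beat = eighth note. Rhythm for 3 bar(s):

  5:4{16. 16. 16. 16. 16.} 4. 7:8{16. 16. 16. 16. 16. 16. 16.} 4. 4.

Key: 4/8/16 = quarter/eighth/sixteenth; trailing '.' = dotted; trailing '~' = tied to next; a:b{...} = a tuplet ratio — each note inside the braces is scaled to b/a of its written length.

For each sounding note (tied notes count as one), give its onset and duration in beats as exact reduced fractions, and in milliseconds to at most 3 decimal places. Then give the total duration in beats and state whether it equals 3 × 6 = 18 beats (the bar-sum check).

1) 0.0ms=0b +382.979ms=3/5b
2) 382.979ms=3/5b +382.979ms=3/5b
3) 765.957ms=6/5b +382.979ms=3/5b
4) 1148.936ms=9/5b +382.979ms=3/5b
5) 1531.915ms=12/5b +382.979ms=3/5b
6) 1914.894ms=3b +1914.894ms=3b
7) 3829.787ms=6b +547.112ms=6/7b
8) 4376.9ms=48/7b +547.112ms=6/7b
9) 4924.012ms=54/7b +547.112ms=6/7b
10) 5471.125ms=60/7b +547.112ms=6/7b
11) 6018.237ms=66/7b +547.112ms=6/7b
12) 6565.35ms=72/7b +547.112ms=6/7b
13) 7112.462ms=78/7b +547.112ms=6/7b
14) 7659.574ms=12b +1914.894ms=3b
15) 9574.468ms=15b +1914.894ms=3b
Σ=18b of 18 (94bpm 6/8) — PASS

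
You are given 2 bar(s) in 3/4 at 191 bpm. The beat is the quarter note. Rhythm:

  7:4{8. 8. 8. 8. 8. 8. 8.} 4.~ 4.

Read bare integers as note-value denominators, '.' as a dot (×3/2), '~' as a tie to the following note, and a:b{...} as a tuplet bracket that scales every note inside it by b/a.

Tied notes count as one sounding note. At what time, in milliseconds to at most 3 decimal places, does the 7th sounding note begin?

1. 0.0ms @ 0 + 134.63ms (3/7)
2. 134.63ms @ 3/7 + 134.63ms (3/7)
3. 269.26ms @ 6/7 + 134.63ms (3/7)
4. 403.889ms @ 9/7 + 134.63ms (3/7)
5. 538.519ms @ 12/7 + 134.63ms (3/7)
6. 673.149ms @ 15/7 + 134.63ms (3/7)
7. 807.779ms @ 18/7 + 134.63ms (3/7)
8. 942.408ms @ 3 + 942.408ms (3)

note 7 onset = 18/7b = 807.779ms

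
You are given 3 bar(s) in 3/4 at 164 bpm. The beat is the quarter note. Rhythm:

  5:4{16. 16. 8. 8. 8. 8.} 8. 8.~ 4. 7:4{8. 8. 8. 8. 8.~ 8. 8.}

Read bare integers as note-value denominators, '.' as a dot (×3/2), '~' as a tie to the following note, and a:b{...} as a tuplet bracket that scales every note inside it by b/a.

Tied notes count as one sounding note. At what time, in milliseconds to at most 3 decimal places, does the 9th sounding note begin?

1. 0.0ms @ 0 + 109.756ms (3/10)
2. 109.756ms @ 3/10 + 109.756ms (3/10)
3. 219.512ms @ 3/5 + 219.512ms (3/5)
4. 439.024ms @ 6/5 + 219.512ms (3/5)
5. 658.537ms @ 9/5 + 219.512ms (3/5)
6. 878.049ms @ 12/5 + 219.512ms (3/5)
7. 1097.561ms @ 3 + 274.39ms (3/4)
8. 1371.951ms @ 15/4 + 823.171ms (9/4)
9. 2195.122ms @ 6 + 156.794ms (3/7)
10. 2351.916ms @ 45/7 + 156.794ms (3/7)
11. 2508.711ms @ 48/7 + 156.794ms (3/7)
12. 2665.505ms @ 51/7 + 156.794ms (3/7)
13. 2822.3ms @ 54/7 + 313.589ms (6/7)
14. 3135.889ms @ 60/7 + 156.794ms (3/7)

note 9 onset = 6b = 2195.122ms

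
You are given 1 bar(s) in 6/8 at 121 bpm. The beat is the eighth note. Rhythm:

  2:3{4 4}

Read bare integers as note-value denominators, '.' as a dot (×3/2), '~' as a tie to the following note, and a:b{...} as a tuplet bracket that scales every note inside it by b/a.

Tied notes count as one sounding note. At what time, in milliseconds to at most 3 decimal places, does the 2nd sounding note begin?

1. 0.0ms @ 0 + 1487.603ms (3)
2. 1487.603ms @ 3 + 1487.603ms (3)

note 2 onset = 3b = 1487.603ms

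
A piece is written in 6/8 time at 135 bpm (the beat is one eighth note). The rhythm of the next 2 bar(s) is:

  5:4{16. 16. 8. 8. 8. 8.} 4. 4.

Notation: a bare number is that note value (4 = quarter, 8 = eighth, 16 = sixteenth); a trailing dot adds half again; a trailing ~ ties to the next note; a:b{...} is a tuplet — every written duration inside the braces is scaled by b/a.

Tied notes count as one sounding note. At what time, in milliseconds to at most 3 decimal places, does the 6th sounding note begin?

1. 0.0ms @ 0 + 266.667ms (3/5)
2. 266.667ms @ 3/5 + 266.667ms (3/5)
3. 533.333ms @ 6/5 + 533.333ms (6/5)
4. 1066.667ms @ 12/5 + 533.333ms (6/5)
5. 1600.0ms @ 18/5 + 533.333ms (6/5)
6. 2133.333ms @ 24/5 + 533.333ms (6/5)
7. 2666.667ms @ 6 + 1333.333ms (3)
8. 4000.0ms @ 9 + 1333.333ms (3)

note 6 onset = 24/5b = 2133.333ms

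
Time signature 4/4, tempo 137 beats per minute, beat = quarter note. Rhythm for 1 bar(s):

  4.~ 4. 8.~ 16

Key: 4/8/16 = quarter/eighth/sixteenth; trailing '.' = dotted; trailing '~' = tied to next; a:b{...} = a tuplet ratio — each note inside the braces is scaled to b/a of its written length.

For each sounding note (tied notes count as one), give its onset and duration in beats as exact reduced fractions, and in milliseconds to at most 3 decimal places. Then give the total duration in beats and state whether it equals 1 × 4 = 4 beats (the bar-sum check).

1) 0.0ms=0b +1313.869ms=3b
2) 1313.869ms=3b +437.956ms=1b
Σ=4b of 4 (137bpm 4/4) — PASS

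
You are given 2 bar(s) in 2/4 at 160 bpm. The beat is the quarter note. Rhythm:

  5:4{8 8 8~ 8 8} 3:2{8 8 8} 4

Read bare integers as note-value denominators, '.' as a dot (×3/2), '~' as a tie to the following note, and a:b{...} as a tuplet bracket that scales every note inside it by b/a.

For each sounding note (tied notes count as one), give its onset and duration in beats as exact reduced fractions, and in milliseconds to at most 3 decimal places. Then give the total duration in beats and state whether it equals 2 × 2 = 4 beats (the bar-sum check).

1) 0.0ms=0b +150.0ms=2/5b
2) 150.0ms=2/5b +150.0ms=2/5b
3) 300.0ms=4/5b +300.0ms=4/5b
4) 600.0ms=8/5b +150.0ms=2/5b
5) 750.0ms=2b +125.0ms=1/3b
6) 875.0ms=7/3b +125.0ms=1/3b
7) 1000.0ms=8/3b +125.0ms=1/3b
8) 1125.0ms=3b +375.0ms=1b
Σ=4b of 4 (160bpm 2/4) — PASS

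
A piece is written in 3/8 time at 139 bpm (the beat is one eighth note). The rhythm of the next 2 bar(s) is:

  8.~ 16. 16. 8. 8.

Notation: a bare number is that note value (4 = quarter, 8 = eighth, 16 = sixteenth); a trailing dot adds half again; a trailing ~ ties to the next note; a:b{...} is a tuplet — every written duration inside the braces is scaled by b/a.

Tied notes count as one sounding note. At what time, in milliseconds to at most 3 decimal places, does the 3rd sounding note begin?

1. 0.0ms @ 0 + 971.223ms (9/4)
2. 971.223ms @ 9/4 + 323.741ms (3/4)
3. 1294.964ms @ 3 + 647.482ms (3/2)
4. 1942.446ms @ 9/2 + 647.482ms (3/2)

note 3 onset = 3b = 1294.964ms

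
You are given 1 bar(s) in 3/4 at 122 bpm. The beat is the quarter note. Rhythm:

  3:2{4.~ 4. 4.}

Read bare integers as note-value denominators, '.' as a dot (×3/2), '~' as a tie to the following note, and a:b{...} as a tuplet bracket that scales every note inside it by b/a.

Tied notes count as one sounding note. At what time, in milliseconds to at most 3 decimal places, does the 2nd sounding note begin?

note 2 onset = 2b = 983.607ms

1. 0.0ms @ 0 + 983.607ms (2)
2. 983.607ms @ 2 + 491.803ms (1)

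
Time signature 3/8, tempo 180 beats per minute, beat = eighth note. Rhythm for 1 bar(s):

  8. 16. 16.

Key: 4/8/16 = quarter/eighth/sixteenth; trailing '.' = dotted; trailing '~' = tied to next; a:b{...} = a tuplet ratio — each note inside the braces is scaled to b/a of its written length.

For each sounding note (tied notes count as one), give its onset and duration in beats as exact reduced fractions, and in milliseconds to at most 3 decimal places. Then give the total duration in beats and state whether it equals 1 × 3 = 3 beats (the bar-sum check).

1) 0.0ms=0b +500.0ms=3/2b
2) 500.0ms=3/2b +250.0ms=3/4b
3) 750.0ms=9/4b +250.0ms=3/4b
Σ=3b of 3 (180bpm 3/8) — PASS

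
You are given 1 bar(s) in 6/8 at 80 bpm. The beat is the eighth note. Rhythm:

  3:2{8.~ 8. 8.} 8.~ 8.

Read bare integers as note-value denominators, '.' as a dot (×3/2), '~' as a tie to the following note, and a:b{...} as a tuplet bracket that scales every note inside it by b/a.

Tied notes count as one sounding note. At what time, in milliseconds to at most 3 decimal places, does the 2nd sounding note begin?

note 2 onset = 2b = 1500.0ms

1. 0.0ms @ 0 + 1500.0ms (2)
2. 1500.0ms @ 2 + 750.0ms (1)
3. 2250.0ms @ 3 + 2250.0ms (3)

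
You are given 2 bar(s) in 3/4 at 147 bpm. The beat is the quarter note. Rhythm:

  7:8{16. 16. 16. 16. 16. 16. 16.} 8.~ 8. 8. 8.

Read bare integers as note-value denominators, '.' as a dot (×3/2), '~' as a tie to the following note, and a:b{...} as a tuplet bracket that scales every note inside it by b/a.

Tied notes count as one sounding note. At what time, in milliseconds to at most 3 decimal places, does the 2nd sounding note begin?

note 2 onset = 3/7b = 174.927ms

1. 0.0ms @ 0 + 174.927ms (3/7)
2. 174.927ms @ 3/7 + 174.927ms (3/7)
3. 349.854ms @ 6/7 + 174.927ms (3/7)
4. 524.781ms @ 9/7 + 174.927ms (3/7)
5. 699.708ms @ 12/7 + 174.927ms (3/7)
6. 874.636ms @ 15/7 + 174.927ms (3/7)
7. 1049.563ms @ 18/7 + 174.927ms (3/7)
8. 1224.49ms @ 3 + 612.245ms (3/2)
9. 1836.735ms @ 9/2 + 306.122ms (3/4)
10. 2142.857ms @ 21/4 + 306.122ms (3/4)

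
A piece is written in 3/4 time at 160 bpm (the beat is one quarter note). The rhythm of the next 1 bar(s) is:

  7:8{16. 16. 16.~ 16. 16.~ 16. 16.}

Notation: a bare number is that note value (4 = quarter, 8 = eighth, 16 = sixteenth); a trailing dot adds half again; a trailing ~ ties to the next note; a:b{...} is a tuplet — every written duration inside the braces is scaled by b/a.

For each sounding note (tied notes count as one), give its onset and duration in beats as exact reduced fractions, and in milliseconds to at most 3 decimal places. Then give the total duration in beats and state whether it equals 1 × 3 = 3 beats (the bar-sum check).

1) 0.0ms=0b +160.714ms=3/7b
2) 160.714ms=3/7b +160.714ms=3/7b
3) 321.429ms=6/7b +321.429ms=6/7b
4) 642.857ms=12/7b +321.429ms=6/7b
5) 964.286ms=18/7b +160.714ms=3/7b
Σ=3b of 3 (160bpm 3/4) — PASS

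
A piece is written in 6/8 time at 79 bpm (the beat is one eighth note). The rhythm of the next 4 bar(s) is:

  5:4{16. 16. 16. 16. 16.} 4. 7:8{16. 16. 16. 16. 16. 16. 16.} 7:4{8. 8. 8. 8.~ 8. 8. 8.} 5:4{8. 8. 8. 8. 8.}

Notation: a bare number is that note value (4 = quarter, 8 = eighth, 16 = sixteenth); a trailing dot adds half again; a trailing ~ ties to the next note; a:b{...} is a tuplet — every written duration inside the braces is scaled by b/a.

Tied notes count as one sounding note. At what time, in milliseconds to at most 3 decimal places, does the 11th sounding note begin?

note 11 onset = 66/7b = 7160.94ms

1. 0.0ms @ 0 + 455.696ms (3/5)
2. 455.696ms @ 3/5 + 455.696ms (3/5)
3. 911.392ms @ 6/5 + 455.696ms (3/5)
4. 1367.089ms @ 9/5 + 455.696ms (3/5)
5. 1822.785ms @ 12/5 + 455.696ms (3/5)
6. 2278.481ms @ 3 + 2278.481ms (3)
7. 4556.962ms @ 6 + 650.995ms (6/7)
8. 5207.957ms @ 48/7 + 650.995ms (6/7)
9. 5858.951ms @ 54/7 + 650.995ms (6/7)
10. 6509.946ms @ 60/7 + 650.995ms (6/7)
11. 7160.94ms @ 66/7 + 650.995ms (6/7)
12. 7811.935ms @ 72/7 + 650.995ms (6/7)
13. 8462.929ms @ 78/7 + 650.995ms (6/7)
14. 9113.924ms @ 12 + 650.995ms (6/7)
15. 9764.919ms @ 90/7 + 650.995ms (6/7)
16. 10415.913ms @ 96/7 + 650.995ms (6/7)
17. 11066.908ms @ 102/7 + 1301.989ms (12/7)
18. 12368.897ms @ 114/7 + 650.995ms (6/7)
19. 13019.892ms @ 120/7 + 650.995ms (6/7)
20. 13670.886ms @ 18 + 911.392ms (6/5)
21. 14582.278ms @ 96/5 + 911.392ms (6/5)
22. 15493.671ms @ 102/5 + 911.392ms (6/5)
23. 16405.063ms @ 108/5 + 911.392ms (6/5)
24. 17316.456ms @ 114/5 + 911.392ms (6/5)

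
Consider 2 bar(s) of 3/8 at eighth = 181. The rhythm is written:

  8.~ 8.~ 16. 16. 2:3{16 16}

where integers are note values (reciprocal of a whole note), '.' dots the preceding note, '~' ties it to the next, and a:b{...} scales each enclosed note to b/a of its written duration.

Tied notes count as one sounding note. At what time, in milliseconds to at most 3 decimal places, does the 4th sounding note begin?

1. 0.0ms @ 0 + 1243.094ms (15/4)
2. 1243.094ms @ 15/4 + 248.619ms (3/4)
3. 1491.713ms @ 9/2 + 248.619ms (3/4)
4. 1740.331ms @ 21/4 + 248.619ms (3/4)

note 4 onset = 21/4b = 1740.331ms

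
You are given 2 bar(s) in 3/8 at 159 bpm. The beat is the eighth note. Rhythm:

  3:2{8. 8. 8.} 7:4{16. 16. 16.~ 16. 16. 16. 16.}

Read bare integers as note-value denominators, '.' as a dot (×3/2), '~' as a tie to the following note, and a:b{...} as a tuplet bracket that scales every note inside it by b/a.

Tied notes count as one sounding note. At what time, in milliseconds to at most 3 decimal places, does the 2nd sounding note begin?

note 2 onset = 1b = 377.358ms

1. 0.0ms @ 0 + 377.358ms (1)
2. 377.358ms @ 1 + 377.358ms (1)
3. 754.717ms @ 2 + 377.358ms (1)
4. 1132.075ms @ 3 + 161.725ms (3/7)
5. 1293.801ms @ 24/7 + 161.725ms (3/7)
6. 1455.526ms @ 27/7 + 323.45ms (6/7)
7. 1778.976ms @ 33/7 + 161.725ms (3/7)
8. 1940.701ms @ 36/7 + 161.725ms (3/7)
9. 2102.426ms @ 39/7 + 161.725ms (3/7)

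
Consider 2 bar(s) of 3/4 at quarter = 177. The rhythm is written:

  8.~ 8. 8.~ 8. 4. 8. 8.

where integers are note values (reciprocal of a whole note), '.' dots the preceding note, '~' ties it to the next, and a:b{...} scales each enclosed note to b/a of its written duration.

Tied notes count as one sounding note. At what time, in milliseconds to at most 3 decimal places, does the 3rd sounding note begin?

note 3 onset = 3b = 1016.949ms

1. 0.0ms @ 0 + 508.475ms (3/2)
2. 508.475ms @ 3/2 + 508.475ms (3/2)
3. 1016.949ms @ 3 + 508.475ms (3/2)
4. 1525.424ms @ 9/2 + 254.237ms (3/4)
5. 1779.661ms @ 21/4 + 254.237ms (3/4)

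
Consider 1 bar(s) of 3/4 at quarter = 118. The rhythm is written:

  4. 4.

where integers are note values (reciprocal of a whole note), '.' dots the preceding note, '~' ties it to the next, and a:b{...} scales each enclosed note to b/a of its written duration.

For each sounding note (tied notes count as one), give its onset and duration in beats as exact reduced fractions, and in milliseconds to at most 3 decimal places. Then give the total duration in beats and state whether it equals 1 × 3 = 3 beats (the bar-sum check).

1) 0.0ms=0b +762.712ms=3/2b
2) 762.712ms=3/2b +762.712ms=3/2b
Σ=3b of 3 (118bpm 3/4) — PASS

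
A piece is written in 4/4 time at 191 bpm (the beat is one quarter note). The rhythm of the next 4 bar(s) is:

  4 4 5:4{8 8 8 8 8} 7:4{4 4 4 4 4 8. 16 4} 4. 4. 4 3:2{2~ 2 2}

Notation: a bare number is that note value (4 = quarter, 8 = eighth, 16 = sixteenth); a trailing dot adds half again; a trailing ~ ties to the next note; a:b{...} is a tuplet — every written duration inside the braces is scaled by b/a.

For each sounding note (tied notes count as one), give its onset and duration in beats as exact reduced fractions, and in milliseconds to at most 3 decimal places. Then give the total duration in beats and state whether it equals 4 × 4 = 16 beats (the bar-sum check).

1) 0.0ms=0b +314.136ms=1b
2) 314.136ms=1b +314.136ms=1b
3) 628.272ms=2b +125.654ms=2/5b
4) 753.927ms=12/5b +125.654ms=2/5b
5) 879.581ms=14/5b +125.654ms=2/5b
6) 1005.236ms=16/5b +125.654ms=2/5b
7) 1130.89ms=18/5b +125.654ms=2/5b
8) 1256.545ms=4b +179.506ms=4/7b
9) 1436.051ms=32/7b +179.506ms=4/7b
10) 1615.557ms=36/7b +179.506ms=4/7b
11) 1795.064ms=40/7b +179.506ms=4/7b
12) 1974.57ms=44/7b +179.506ms=4/7b
13) 2154.076ms=48/7b +134.63ms=3/7b
14) 2288.706ms=51/7b +44.877ms=1/7b
15) 2333.583ms=52/7b +179.506ms=4/7b
16) 2513.089ms=8b +471.204ms=3/2b
17) 2984.293ms=19/2b +471.204ms=3/2b
18) 3455.497ms=11b +314.136ms=1b
19) 3769.634ms=12b +837.696ms=8/3b
20) 4607.33ms=44/3b +418.848ms=4/3b
Σ=16b of 16 (191bpm 4/4) — PASS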